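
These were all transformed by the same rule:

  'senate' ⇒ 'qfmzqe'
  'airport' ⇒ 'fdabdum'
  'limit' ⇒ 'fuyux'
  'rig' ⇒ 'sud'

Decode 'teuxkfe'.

stylish

The output letters match the input read backwards, each shifted +12: senate reversed is etanes. The word is reversed, then every letter is shifted forward by 12.
Undoing it on teuxkfe: shift back: t−12=h, e−12=s, u−12=i, x−12=l, k−12=y, f−12=t, e−12=s → hsilyts; then reverse → stylish.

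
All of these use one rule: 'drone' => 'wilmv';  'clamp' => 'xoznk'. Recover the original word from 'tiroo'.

Each pair mirrors across the alphabet (d↔w, r↔i, o↔l): positions sum to 25. This is the alphabet-reversal cipher (Atbash): a becomes z, b becomes y, etc.
Reversing it on tiroo: t↔g, i↔r, r↔i, o↔l, o↔l.

grill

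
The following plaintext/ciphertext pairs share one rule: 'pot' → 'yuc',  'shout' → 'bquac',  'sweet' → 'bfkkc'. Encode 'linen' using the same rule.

The shift depends on letter class: consonant p→y is +9, but vowel o→u is +6. Two shifts are in play — +6 for a/e/i/o/u, +9 for every other letter.
On linen: l(cons)+9=u, i(vowel)+6=o, n(cons)+9=w, e(vowel)+6=k, n(cons)+9=w.

uowkw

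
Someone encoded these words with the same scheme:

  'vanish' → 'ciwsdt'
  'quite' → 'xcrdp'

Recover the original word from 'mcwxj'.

In vanish: v→c is +7, a→i is +8, n→w is +9, i→s is +10 — the shift increases by 1 each position. Letter i (0-indexed) is shifted by i+7, so successive shifts are 7, 8, 9, ….
Reversing it on mcwxj: m−7=f, c−8=u, w−9=n, x−10=n, j−11=y.

funny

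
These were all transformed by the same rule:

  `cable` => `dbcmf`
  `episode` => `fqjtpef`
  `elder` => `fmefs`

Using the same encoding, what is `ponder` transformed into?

qpoefs

Compare letters: c→d is +1, a→b is +1, b→c is +1 — a constant shift. It's a constant shift of +1 (ROT1).
Applying it to ponder: p+1=q, o+1=p, n+1=o, d+1=e, e+1=f, r+1=s.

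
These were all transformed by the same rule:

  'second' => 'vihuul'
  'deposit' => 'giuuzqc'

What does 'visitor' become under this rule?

ymxoawa

Letter i (0-indexed) is shifted by i+3, so successive shifts are 3, 4, 5, ….
For visitor: v+3=y, i+4=m, s+5=x, i+6=o, t+7=a, o+8=w, r+9=a.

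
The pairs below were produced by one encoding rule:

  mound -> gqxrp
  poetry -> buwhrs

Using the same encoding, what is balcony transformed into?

bqrfode

The output letters match the input read backwards, each shifted +3: mound reversed is dnuom. Two steps: reverse the string, then apply a Caesar shift of +3.
On balcony: reverse → ynoclab; then shift: y+3=b, n+3=q, o+3=r, c+3=f, l+3=o, a+3=d, b+3=e.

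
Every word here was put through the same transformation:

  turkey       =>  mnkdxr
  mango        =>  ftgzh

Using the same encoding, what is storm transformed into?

lmhkf

Compare letters: t→m is +19, u→n is +19, r→k is +19 — a constant shift. Each letter is shifted forward by 19 in the alphabet (a Caesar shift of +19).
For storm: s+19=l, t+19=m, o+19=h, r+19=k, m+19=f.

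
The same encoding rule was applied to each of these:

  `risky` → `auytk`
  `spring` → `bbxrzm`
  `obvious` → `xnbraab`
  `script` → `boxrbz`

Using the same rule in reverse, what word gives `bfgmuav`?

stadium

Shifts by position in risky: pos 0: r→a (+9), pos 1: i→u (+12), pos 2: s→y (+6), pos 3: k→t (+9), pos 4: y→k (+12) — repeating every 3. It's a Vigenère-style cipher with numeric key [9,12,6]: position i shifts by key[i mod 3].
Undoing it on bfgmuav: b−9=s, f−12=t, g−6=a, m−9=d, u−12=i, a−6=u, v−9=m.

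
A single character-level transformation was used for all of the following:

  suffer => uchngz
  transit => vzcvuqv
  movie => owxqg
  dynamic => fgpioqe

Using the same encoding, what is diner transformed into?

fqpmt

Shifts by position in suffer: pos 0: s→u (+2), pos 1: u→c (+8), pos 2: f→h (+2), pos 3: f→n (+8) — repeating every 2. A repeating key of period 2 is used — shifts +2, +8 over and over.
For diner: d+2=f, i+8=q, n+2=p, e+8=m, r+2=t.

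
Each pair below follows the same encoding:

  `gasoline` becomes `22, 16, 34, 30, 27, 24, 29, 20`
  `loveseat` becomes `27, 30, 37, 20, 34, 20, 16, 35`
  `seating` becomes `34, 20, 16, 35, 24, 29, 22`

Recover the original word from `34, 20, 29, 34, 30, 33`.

g is letter #7 and maps to 22: an offset of 15. The number is (letter's place in the alphabet, a=1) + 15.
Decoding 34, 20, 29, 34, 30, 33: 34→(34−15)÷1=19=s, 20→(20−15)÷1=5=e, 29→(29−15)÷1=14=n, 34→(34−15)÷1=19=s, 30→(30−15)÷1=15=o, 33→(33−15)÷1=18=r.

sensor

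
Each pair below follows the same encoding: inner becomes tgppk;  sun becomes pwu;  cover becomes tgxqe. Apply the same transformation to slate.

The output letters match the input read backwards, each shifted +2: inner reversed is renni. Read the word backwards and shift each letter +2.
For slate: reverse → etals; then shift: e+2=g, t+2=v, a+2=c, l+2=n, s+2=u.

gvcnu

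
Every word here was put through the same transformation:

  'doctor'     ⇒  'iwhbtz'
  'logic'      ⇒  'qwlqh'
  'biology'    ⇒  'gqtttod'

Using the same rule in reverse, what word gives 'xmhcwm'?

secure

Shifts by position in doctor: pos 0: d→i (+5), pos 1: o→w (+8), pos 2: c→h (+5), pos 3: t→b (+8) — repeating every 2. The shifts repeat in a cycle of length 2: positions 0,1,… shift by +5, +8, then the pattern repeats.
Decoding xmhcwm: x−5=s, m−8=e, h−5=c, c−8=u, w−5=r, m−8=e.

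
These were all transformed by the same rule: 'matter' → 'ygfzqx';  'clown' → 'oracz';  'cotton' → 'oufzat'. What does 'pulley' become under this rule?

baxrqe

Shifts by position in matter: pos 0: m→y (+12), pos 1: a→g (+6), pos 2: t→f (+12), pos 3: t→z (+6) — repeating every 2. It's a Vigenère-style cipher with numeric key [12,6]: position i shifts by key[i mod 2].
For pulley: p+12=b, u+6=a, l+12=x, l+6=r, e+12=q, y+6=e.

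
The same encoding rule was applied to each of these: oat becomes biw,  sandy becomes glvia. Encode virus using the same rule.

The word is reversed, then every letter is shifted forward by 8.
For virus: reverse → suriv; then shift: s+8=a, u+8=c, r+8=z, i+8=q, v+8=d.

aczqd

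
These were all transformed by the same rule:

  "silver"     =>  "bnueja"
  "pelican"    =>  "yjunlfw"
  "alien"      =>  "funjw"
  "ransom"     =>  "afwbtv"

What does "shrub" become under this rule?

bqazk

The rule splits by letter class: vowels +5, consonants +9.
On shrub: s(cons)+9=b, h(cons)+9=q, r(cons)+9=a, u(vowel)+5=z, b(cons)+9=k.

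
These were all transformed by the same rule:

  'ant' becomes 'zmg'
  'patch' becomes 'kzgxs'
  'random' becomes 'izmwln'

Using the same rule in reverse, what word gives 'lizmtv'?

orange

Each pair mirrors across the alphabet (a↔z, n↔m, t↔g): positions sum to 25. Each letter is replaced by its mirror in the alphabet: a↔z, b↔y, c↔x, and so on (the Atbash cipher).
Reversing it on lizmtv: l↔o, i↔r, z↔a, m↔n, t↔g, v↔e.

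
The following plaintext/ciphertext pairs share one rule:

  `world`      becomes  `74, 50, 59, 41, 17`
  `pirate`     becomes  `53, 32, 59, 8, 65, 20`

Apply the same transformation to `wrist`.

74, 59, 32, 62, 65

w(#23)→74 and o(#15)→50: differences scale by 3, so n = 3·pos + 5. With a=1..z=26, the number is 3·pos + 5.
For wrist: w=23→74, r=18→59, i=9→32, s=19→62, t=20→65.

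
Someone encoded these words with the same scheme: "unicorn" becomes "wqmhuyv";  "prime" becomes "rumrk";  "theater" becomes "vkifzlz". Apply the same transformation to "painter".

In unicorn: u→w is +2, n→q is +3, i→m is +4, c→h is +5 — the shift increases by 1 each position. The shift increases by 1 at each position, starting from +2: 2, 3, 4, ….
Applying it to painter: p+2=r, a+3=d, i+4=m, n+5=s, t+6=z, e+7=l, r+8=z.

rdmszlz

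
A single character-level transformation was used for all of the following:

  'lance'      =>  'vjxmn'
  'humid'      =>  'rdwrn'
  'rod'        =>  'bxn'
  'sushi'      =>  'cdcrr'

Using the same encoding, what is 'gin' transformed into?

The shift depends on letter class: consonant l→v is +10, but vowel a→j is +9. Two shifts are in play — +9 for a/e/i/o/u, +10 for every other letter.
For gin: g(cons)+10=q, i(vowel)+9=r, n(cons)+10=x.

qrx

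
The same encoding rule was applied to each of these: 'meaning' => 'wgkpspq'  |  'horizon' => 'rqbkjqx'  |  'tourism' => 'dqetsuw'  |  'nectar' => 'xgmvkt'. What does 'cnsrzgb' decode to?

Shifts by position in meaning: pos 0: m→w (+10), pos 1: e→g (+2), pos 2: a→k (+10), pos 3: n→p (+2) — repeating every 2. It's a Vigenère-style cipher with numeric key [10,2]: position i shifts by key[i mod 2].
Undoing it on cnsrzgb: c−10=s, n−2=l, s−10=i, r−2=p, z−10=p, g−2=e, b−10=r.

slipper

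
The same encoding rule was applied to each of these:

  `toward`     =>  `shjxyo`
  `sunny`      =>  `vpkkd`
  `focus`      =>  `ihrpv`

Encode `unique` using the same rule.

pkzbpl

t(19)→s(18) and o(14)→h(7) fit y≡23x+23 (mod 26); the inverse of 23 mod 26 is 17. Each letter's alphabet position (a=0..z=25) is mapped through 23·x+23 mod 26 — an affine cipher.
For unique: u(20)→23·20+23≡15=p; n(13)→23·13+23≡10=k; i(8)→23·8+23≡25=z; q(16)→23·16+23≡1=b; u(20)→23·20+23≡15=p; e(4)→23·4+23≡11=l (all mod 26).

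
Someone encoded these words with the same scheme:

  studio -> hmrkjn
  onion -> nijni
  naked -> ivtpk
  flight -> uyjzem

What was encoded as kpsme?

s(18)→h(7) and t(19)→m(12) fit y≡5x+21 (mod 26); the inverse of 5 mod 26 is 21. This is an affine cipher: with a=0,…,z=25, each position x becomes (5x+21) mod 26.
Reversing it on kpsme: k(10)→21·(10−21)≡3=d; p(15)→21·(15−21)≡4=e; s(18)→21·(18−21)≡15=p; m(12)→21·(12−21)≡19=t; e(4)→21·(4−21)≡7=h (all mod 26).

depth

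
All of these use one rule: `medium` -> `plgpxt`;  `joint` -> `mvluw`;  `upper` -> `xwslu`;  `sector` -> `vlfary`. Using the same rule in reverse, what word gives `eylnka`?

bright

It's a Vigenère-style cipher with numeric key [3,7]: position i shifts by key[i mod 2].
Undoing it on eylnka: e−3=b, y−7=r, l−3=i, n−7=g, k−3=h, a−7=t.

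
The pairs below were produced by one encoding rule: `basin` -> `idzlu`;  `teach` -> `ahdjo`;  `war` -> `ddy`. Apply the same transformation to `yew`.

The shift depends on letter class: consonant b→i is +7, but vowel a→d is +3. Vowels shift forward by 3 and consonants shift forward by 7.
For yew: y(cons)+7=f, e(vowel)+3=h, w(cons)+7=d.

fhd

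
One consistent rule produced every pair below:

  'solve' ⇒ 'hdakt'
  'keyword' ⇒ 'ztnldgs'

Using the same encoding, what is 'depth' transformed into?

steiw

Compare letters: s→h is +15, o→d is +15, l→a is +15 — a constant shift. Every letter moves 15 places later in the alphabet, wrapping around z→a.
Applying it to depth: d+15=s, e+15=t, p+15=e, t+15=i, h+15=w.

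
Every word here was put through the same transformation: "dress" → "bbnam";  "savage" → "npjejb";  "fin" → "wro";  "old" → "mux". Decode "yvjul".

The word is reversed, then every letter is shifted forward by 9.
Decoding yvjul: shift back: y−9=p, v−9=m, j−9=a, u−9=l, l−9=c → pmalc; then reverse → clamp.

clamp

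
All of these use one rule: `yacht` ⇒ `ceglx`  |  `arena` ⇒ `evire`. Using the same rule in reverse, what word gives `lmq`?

Compare letters: y→c is +4, a→e is +4, c→g is +4 — a constant shift. Each letter is shifted forward by 4 in the alphabet (a Caesar shift of +4).
Decoding lmq: l−4=h, m−4=i, q−4=m.

him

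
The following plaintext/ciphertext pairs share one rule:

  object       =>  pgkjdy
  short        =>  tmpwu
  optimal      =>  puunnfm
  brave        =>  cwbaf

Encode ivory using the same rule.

japwz

Shifts by position in object: pos 0: o→p (+1), pos 1: b→g (+5), pos 2: j→k (+1), pos 3: e→j (+5) — repeating every 2. The shifts repeat in a cycle of length 2: positions 0,1,… shift by +1, +5, then the pattern repeats.
Applying it to ivory: i+1=j, v+5=a, o+1=p, r+5=w, y+1=z.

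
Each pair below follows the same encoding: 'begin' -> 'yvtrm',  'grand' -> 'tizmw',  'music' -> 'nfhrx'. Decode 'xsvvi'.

cheer

Each pair mirrors across the alphabet (b↔y, e↔v, g↔t): positions sum to 25. Each letter is replaced by its mirror in the alphabet: a↔z, b↔y, c↔x, and so on (the Atbash cipher).
Undoing it on xsvvi: x↔c, s↔h, v↔e, v↔e, i↔r.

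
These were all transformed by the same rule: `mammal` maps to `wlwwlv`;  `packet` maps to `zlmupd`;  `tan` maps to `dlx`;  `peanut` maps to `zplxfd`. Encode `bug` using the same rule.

The shift depends on letter class: consonant m→w is +10, but vowel a→l is +11. The rule splits by letter class: vowels +11, consonants +10.
Applying it to bug: b(cons)+10=l, u(vowel)+11=f, g(cons)+10=q.

lfq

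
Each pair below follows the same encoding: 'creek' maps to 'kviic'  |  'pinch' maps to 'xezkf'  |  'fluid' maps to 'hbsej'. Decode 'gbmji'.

c(2)→k(10) and r(17)→v(21) fit y≡25x+12 (mod 26); the inverse of 25 mod 26 is 25. This is an affine cipher: with a=0,…,z=25, each position x becomes (25x+12) mod 26.
Reversing it on gbmji: g(6)→25·(6−12)≡6=g; b(1)→25·(1−12)≡11=l; m(12)→25·(12−12)≡0=a; j(9)→25·(9−12)≡3=d; i(8)→25·(8−12)≡4=e (all mod 26).

glade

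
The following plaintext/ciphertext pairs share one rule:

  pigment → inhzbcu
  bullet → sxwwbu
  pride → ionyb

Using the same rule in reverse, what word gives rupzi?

stamp

This is an affine cipher: with a=0,…,z=25, each position x becomes (3x+15) mod 26.
Undoing it on rupzi: r(17)→9·(17−15)≡18=s; u(20)→9·(20−15)≡19=t; p(15)→9·(15−15)≡0=a; z(25)→9·(25−15)≡12=m; i(8)→9·(8−15)≡15=p (all mod 26).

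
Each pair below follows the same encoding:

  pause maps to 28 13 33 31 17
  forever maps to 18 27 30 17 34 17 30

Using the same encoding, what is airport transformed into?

13 21 30 28 27 30 32

Each letter is replaced by its alphabet position (a=1..z=26) + 12.
Applying it to airport: a=1→13, i=9→21, r=18→30, p=16→28, o=15→27, r=18→30, t=20→32.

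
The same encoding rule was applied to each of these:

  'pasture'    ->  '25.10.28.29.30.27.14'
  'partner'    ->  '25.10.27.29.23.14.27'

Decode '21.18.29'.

p is letter #16 and maps to 25: an offset of 9. Letters become their 1-based position plus 9 (so a→10, b→11, …).
Reversing it on 21.18.29: 21→(21−9)÷1=12=l, 18→(18−9)÷1=9=i, 29→(29−9)÷1=20=t.

lit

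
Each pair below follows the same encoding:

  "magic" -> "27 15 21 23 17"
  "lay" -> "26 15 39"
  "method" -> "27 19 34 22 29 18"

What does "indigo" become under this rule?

The number is (letter's place in the alphabet, a=1) + 14.
Applying it to indigo: i=9→23, n=14→28, d=4→18, i=9→23, g=7→21, o=15→29.

23 28 18 23 21 29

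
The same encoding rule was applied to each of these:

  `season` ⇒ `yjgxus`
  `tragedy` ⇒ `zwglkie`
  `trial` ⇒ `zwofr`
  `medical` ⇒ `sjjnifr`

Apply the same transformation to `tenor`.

Shifts by position in season: pos 0: s→y (+6), pos 1: e→j (+5), pos 2: a→g (+6), pos 3: s→x (+5) — repeating every 2. The shifts repeat in a cycle of length 2: positions 0,1,… shift by +6, +5, then the pattern repeats.
On tenor: t+6=z, e+5=j, n+6=t, o+5=t, r+6=x.

zjttx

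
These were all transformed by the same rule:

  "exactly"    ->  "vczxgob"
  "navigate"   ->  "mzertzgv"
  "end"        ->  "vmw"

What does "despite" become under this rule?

wvhkrgv

Each pair mirrors across the alphabet (e↔v, x↔c, a↔z): positions sum to 25. Letters are reflected about the middle of the alphabet (position → 25−position): Atbash.
Applying it to despite: d↔w, e↔v, s↔h, p↔k, i↔r, t↔g, e↔v.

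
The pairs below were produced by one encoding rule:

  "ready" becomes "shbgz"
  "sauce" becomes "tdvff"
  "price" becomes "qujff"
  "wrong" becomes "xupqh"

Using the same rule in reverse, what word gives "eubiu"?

Shifts by position in ready: pos 0: r→s (+1), pos 1: e→h (+3), pos 2: a→b (+1), pos 3: d→g (+3) — repeating every 2. A repeating key of period 2 is used — shifts +1, +3 over and over.
Decoding eubiu: e−1=d, u−3=r, b−1=a, i−3=f, u−1=t.

draft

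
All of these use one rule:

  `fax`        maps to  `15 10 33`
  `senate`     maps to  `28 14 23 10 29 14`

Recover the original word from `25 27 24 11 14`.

f is letter #6 and maps to 15: an offset of 9. The number is (letter's place in the alphabet, a=1) + 9.
Reversing it on 25 27 24 11 14: 25→(25−9)÷1=16=p, 27→(27−9)÷1=18=r, 24→(24−9)÷1=15=o, 11→(11−9)÷1=2=b, 14→(14−9)÷1=5=e.

probe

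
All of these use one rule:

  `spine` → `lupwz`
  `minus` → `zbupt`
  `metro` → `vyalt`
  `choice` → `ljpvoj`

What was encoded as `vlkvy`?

rodeo

The output letters match the input read backwards, each shifted +7: spine reversed is enips. The word is reversed, then every letter is shifted forward by 7.
Decoding vlkvy: shift back: v−7=o, l−7=e, k−7=d, v−7=o, y−7=r → oedor; then reverse → rodeo.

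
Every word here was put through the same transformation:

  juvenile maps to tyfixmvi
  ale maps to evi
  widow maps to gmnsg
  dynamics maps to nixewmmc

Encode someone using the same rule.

cswisxi

Two shifts are in play — +4 for a/e/i/o/u, +10 for every other letter.
For someone: s(cons)+10=c, o(vowel)+4=s, m(cons)+10=w, e(vowel)+4=i, o(vowel)+4=s, n(cons)+10=x, e(vowel)+4=i.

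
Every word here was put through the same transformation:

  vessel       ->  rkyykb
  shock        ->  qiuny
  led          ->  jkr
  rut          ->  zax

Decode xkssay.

Read the word backwards and shift each letter +6.
Decoding xkssay: shift back: x−6=r, k−6=e, s−6=m, s−6=m, a−6=u, y−6=s → remmus; then reverse → summer.

summer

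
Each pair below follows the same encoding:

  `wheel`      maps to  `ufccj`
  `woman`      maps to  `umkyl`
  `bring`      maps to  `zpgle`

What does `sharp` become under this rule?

qfypn

Compare letters: w→u is +24, h→f is +24, e→c is +24 — a constant shift. Each letter is shifted forward by 24 in the alphabet (a Caesar shift of +24).
Applying it to sharp: s+24=q, h+24=f, a+24=y, r+24=p, p+24=n.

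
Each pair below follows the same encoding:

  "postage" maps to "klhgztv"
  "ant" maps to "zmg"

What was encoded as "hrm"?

Each pair mirrors across the alphabet (p↔k, o↔l, s↔h): positions sum to 25. Letters are reflected about the middle of the alphabet (position → 25−position): Atbash.
Reversing it on hrm: h↔s, r↔i, m↔n.

sin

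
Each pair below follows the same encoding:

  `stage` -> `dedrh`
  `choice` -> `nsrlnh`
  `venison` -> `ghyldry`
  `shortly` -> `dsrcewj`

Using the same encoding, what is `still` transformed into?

The shift depends on letter class: consonant s→d is +11, but vowel a→d is +3. Two shifts are in play — +3 for a/e/i/o/u, +11 for every other letter.
On still: s(cons)+11=d, t(cons)+11=e, i(vowel)+3=l, l(cons)+11=w, l(cons)+11=w.

delww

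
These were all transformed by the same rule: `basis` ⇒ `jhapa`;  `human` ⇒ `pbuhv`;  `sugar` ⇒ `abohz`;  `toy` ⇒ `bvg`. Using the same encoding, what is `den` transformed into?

llv

Two shifts are in play — +7 for a/e/i/o/u, +8 for every other letter.
Applying it to den: d(cons)+8=l, e(vowel)+7=l, n(cons)+8=v.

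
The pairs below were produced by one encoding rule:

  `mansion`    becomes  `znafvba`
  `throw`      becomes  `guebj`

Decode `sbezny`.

formal

This is a Caesar cipher with shift 13.
Decoding sbezny: s−13=f, b−13=o, e−13=r, z−13=m, n−13=a, y−13=l.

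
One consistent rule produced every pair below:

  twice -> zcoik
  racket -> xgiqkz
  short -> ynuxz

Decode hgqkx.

Compare letters: t→z is +6, w→c is +6, i→o is +6 — a constant shift. Each letter is shifted forward by 6 in the alphabet (a Caesar shift of +6).
Undoing it on hgqkx: h−6=b, g−6=a, q−6=k, k−6=e, x−6=r.

baker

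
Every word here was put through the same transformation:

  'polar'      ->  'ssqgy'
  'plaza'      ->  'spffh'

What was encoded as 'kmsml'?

hinge

In polar: p→s is +3, o→s is +4, l→q is +5, a→g is +6 — the shift increases by 1 each position. The shift increases by 1 at each position, starting from +3: 3, 4, 5, ….
Reversing it on kmsml: k−3=h, m−4=i, s−5=n, m−6=g, l−7=e.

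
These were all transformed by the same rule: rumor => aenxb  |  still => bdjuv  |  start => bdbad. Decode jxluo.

ankle

Shifts by position in rumor: pos 0: r→a (+9), pos 1: u→e (+10), pos 2: m→n (+1), pos 3: o→x (+9), pos 4: r→b (+10) — repeating every 3. It's a Vigenère-style cipher with numeric key [9,10,1]: position i shifts by key[i mod 3].
Undoing it on jxluo: j−9=a, x−10=n, l−1=k, u−9=l, o−10=e.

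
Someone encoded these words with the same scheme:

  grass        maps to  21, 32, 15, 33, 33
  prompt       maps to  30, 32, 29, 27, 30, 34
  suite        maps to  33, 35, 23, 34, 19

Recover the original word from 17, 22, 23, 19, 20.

g is letter #7 and maps to 21: an offset of 14. Each letter is replaced by its alphabet position (a=1..z=26) + 14.
Undoing it on 17, 22, 23, 19, 20: 17→(17−14)÷1=3=c, 22→(22−14)÷1=8=h, 23→(23−14)÷1=9=i, 19→(19−14)÷1=5=e, 20→(20−14)÷1=6=f.

chief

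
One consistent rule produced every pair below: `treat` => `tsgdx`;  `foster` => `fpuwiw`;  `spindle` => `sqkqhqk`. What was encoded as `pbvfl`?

In treat: t→t is +0, r→s is +1, e→g is +2, a→d is +3 — the shift increases by 1 each position. Each letter shifts forward by its position index (0, 1, 2, …) — the shift grows by one for each successive letter.
Decoding pbvfl: p−0=p, b−1=a, v−2=t, f−3=c, l−4=h.

patch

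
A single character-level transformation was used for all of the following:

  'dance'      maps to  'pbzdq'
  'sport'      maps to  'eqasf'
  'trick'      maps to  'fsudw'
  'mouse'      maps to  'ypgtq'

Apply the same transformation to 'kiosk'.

The shifts repeat in a cycle of length 2: positions 0,1,… shift by +12, +1, then the pattern repeats.
Applying it to kiosk: k+12=w, i+1=j, o+12=a, s+1=t, k+12=w.

wjatw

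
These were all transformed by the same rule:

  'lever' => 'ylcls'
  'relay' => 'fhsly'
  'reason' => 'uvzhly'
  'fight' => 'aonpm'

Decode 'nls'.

leg

The output letters match the input read backwards, each shifted +7: lever reversed is revel. The word is reversed, then every letter is shifted forward by 7.
Undoing it on nls: shift back: n−7=g, l−7=e, s−7=l → gel; then reverse → leg.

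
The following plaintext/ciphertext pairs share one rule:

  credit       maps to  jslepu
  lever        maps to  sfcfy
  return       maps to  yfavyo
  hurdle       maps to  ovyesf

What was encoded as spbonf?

Shifts by position in credit: pos 0: c→j (+7), pos 1: r→s (+1), pos 2: e→l (+7), pos 3: d→e (+1) — repeating every 2. It's a Vigenère-style cipher with numeric key [7,1]: position i shifts by key[i mod 2].
Reversing it on spbonf: s−7=l, p−1=o, b−7=u, o−1=n, n−7=g, f−1=e.

lounge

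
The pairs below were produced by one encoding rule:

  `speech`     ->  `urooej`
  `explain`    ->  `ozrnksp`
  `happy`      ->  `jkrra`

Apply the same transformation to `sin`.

usp

The shift depends on letter class: consonant s→u is +2, but vowel e→o is +10. The rule splits by letter class: vowels +10, consonants +2.
On sin: s(cons)+2=u, i(vowel)+10=s, n(cons)+2=p.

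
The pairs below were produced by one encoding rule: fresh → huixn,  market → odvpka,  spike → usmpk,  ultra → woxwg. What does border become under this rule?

In fresh: f→h is +2, r→u is +3, e→i is +4, s→x is +5 — the shift increases by 1 each position. Each letter shifts forward by (position + 2), i.e. 2, 3, 4, … — the shift grows by one for each successive letter.
Applying it to border: b+2=d, o+3=r, r+4=v, d+5=i, e+6=k, r+7=y.

drviky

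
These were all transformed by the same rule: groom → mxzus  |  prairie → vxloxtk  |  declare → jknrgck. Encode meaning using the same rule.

A repeating key of period 3 is used — shifts +6, +6, +11 over and over.
For meaning: m+6=s, e+6=k, a+11=l, n+6=t, i+6=o, n+11=y, g+6=m.

skltoym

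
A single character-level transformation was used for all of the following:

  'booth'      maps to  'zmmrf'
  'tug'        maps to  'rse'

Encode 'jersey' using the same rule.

Compare letters: b→z is +24, o→m is +24, o→m is +24 — a constant shift. This is a Caesar cipher with shift 24.
For jersey: j+24=h, e+24=c, r+24=p, s+24=q, e+24=c, y+24=w.

hcpqcw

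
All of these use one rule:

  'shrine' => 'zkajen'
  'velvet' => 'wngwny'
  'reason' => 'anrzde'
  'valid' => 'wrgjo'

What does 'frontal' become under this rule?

madeyrg

s(18)→z(25) and h(7)→k(10) fit y≡25x+17 (mod 26); the inverse of 25 mod 26 is 25. Each letter's alphabet position (a=0..z=25) is mapped through 25·x+17 mod 26 — an affine cipher.
For frontal: f(5)→25·5+17≡12=m; r(17)→25·17+17≡0=a; o(14)→25·14+17≡3=d; n(13)→25·13+17≡4=e; t(19)→25·19+17≡24=y; a(0)→25·0+17≡17=r; l(11)→25·11+17≡6=g (all mod 26).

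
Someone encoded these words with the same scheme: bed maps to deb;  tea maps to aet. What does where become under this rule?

The output letters match the input read backwards: bed reversed is deb. It's just the letters in reverse order.
For where: reverse → erehw.

erehw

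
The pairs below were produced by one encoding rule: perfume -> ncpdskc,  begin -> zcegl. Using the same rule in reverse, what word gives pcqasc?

Compare letters: p→n is +24, e→c is +24, r→p is +24 — a constant shift. It's a constant shift of +24 (ROT24).
Decoding pcqasc: p−24=r, c−24=e, q−24=s, a−24=c, s−24=u, c−24=e.

rescue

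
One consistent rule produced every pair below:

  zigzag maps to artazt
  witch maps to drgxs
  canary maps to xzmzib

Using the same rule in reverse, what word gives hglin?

storm

Letters are reflected about the middle of the alphabet (position → 25−position): Atbash.
Decoding hglin: h↔s, g↔t, l↔o, i↔r, n↔m.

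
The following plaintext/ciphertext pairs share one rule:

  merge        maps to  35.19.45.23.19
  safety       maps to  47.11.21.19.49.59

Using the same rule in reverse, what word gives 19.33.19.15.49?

elect

m(#13)→35 and e(#5)→19: differences scale by 2, so n = 2·pos + 9. With a=1..z=26, the number is 2·pos + 9.
Decoding 19.33.19.15.49: 19→(19−9)÷2=5=e, 33→(33−9)÷2=12=l, 19→(19−9)÷2=5=e, 15→(15−9)÷2=3=c, 49→(49−9)÷2=20=t.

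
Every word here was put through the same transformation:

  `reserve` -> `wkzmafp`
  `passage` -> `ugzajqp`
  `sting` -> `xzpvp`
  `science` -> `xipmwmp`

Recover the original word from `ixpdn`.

drive

In reserve: r→w is +5, e→k is +6, s→z is +7, e→m is +8 — the shift increases by 1 each position. Each letter shifts forward by (position + 5), i.e. 5, 6, 7, … — the shift grows by one for each successive letter.
Decoding ixpdn: i−5=d, x−6=r, p−7=i, d−8=v, n−9=e.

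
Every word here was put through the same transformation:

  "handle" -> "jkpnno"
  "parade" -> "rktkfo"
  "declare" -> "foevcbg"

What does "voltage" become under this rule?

xyndcqg

Shifts by position in handle: pos 0: h→j (+2), pos 1: a→k (+10), pos 2: n→p (+2), pos 3: d→n (+10) — repeating every 2. It's a Vigenère-style cipher with numeric key [2,10]: position i shifts by key[i mod 2].
On voltage: v+2=x, o+10=y, l+2=n, t+10=d, a+2=c, g+10=q, e+2=g.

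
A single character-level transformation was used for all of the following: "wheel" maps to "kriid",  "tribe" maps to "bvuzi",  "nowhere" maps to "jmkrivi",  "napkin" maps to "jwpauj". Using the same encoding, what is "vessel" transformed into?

hiyyid

w(22)→k(10) and h(7)→r(17) fit y≡3x+22 (mod 26); the inverse of 3 mod 26 is 9. Treating letters as 0–25, the rule is x ↦ 3x + 22 (mod 26).
On vessel: v(21)→3·21+22≡7=h; e(4)→3·4+22≡8=i; s(18)→3·18+22≡24=y; s(18)→3·18+22≡24=y; e(4)→3·4+22≡8=i; l(11)→3·11+22≡3=d (all mod 26).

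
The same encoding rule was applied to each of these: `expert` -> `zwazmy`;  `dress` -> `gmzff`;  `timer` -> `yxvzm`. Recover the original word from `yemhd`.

e(4)→z(25) and x(23)→w(22) fit y≡19x+1 (mod 26); the inverse of 19 mod 26 is 11. Treating letters as 0–25, the rule is x ↦ 19x + 1 (mod 26).
Undoing it on yemhd: y(24)→11·(24−1)≡19=t; e(4)→11·(4−1)≡7=h; m(12)→11·(12−1)≡17=r; h(7)→11·(7−1)≡14=o; d(3)→11·(3−1)≡22=w (all mod 26).

throw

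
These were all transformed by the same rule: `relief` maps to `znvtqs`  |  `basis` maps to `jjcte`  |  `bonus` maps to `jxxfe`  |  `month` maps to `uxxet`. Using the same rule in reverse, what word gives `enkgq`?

In relief: r→z is +8, e→n is +9, l→v is +10, i→t is +11 — the shift increases by 1 each position. Letter i (0-indexed) is shifted by i+8, so successive shifts are 8, 9, 10, ….
Undoing it on enkgq: e−8=w, n−9=e, k−10=a, g−11=v, q−12=e.

weave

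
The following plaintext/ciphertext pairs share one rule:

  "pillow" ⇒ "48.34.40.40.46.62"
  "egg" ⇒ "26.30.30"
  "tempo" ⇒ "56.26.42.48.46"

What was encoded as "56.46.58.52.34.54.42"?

tourism

p(#16)→48 and i(#9)→34: differences scale by 2, so n = 2·pos + 16. With a=1..z=26, the number is 2·pos + 16.
Undoing it on 56.46.58.52.34.54.42: 56→(56−16)÷2=20=t, 46→(46−16)÷2=15=o, 58→(58−16)÷2=21=u, 52→(52−16)÷2=18=r, 34→(34−16)÷2=9=i, 54→(54−16)÷2=19=s, 42→(42−16)÷2=13=m.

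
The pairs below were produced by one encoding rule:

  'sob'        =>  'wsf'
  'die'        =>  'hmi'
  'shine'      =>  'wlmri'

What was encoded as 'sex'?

Each letter is shifted forward by 4 in the alphabet (a Caesar shift of +4).
Reversing it on sex: s−4=o, e−4=a, x−4=t.

oat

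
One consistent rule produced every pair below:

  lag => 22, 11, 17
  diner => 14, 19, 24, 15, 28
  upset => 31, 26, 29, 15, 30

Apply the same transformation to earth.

15, 11, 28, 30, 18

l is letter #12 and maps to 22: an offset of 10. Each letter is replaced by its alphabet position (a=1..z=26) + 10.
Applying it to earth: e=5→15, a=1→11, r=18→28, t=20→30, h=8→18.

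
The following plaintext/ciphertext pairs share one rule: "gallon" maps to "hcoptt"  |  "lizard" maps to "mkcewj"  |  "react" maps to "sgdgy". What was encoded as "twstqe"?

supply

In gallon: g→h is +1, a→c is +2, l→o is +3, l→p is +4 — the shift increases by 1 each position. Letter i (0-indexed) is shifted by i+1, so successive shifts are 1, 2, 3, ….
Undoing it on twstqe: t−1=s, w−2=u, s−3=p, t−4=p, q−5=l, e−6=y.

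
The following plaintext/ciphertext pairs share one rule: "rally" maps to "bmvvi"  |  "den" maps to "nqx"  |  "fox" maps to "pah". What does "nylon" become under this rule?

The rule splits by letter class: vowels +12, consonants +10.
Applying it to nylon: n(cons)+10=x, y(cons)+10=i, l(cons)+10=v, o(vowel)+12=a, n(cons)+10=x.

xivax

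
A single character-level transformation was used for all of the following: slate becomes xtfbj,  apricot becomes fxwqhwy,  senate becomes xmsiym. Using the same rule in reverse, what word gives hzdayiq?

Shifts by position in slate: pos 0: s→x (+5), pos 1: l→t (+8), pos 2: a→f (+5), pos 3: t→b (+8) — repeating every 2. It's a Vigenère-style cipher with numeric key [5,8]: position i shifts by key[i mod 2].
Decoding hzdayiq: h−5=c, z−8=r, d−5=y, a−8=s, y−5=t, i−8=a, q−5=l.

crystal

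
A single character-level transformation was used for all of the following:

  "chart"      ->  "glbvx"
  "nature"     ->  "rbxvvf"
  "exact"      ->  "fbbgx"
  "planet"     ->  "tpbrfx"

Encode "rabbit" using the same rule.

vbffjx

The shift depends on letter class: consonant c→g is +4, but vowel a→b is +1. The rule splits by letter class: vowels +1, consonants +4.
Applying it to rabbit: r(cons)+4=v, a(vowel)+1=b, b(cons)+4=f, b(cons)+4=f, i(vowel)+1=j, t(cons)+4=x.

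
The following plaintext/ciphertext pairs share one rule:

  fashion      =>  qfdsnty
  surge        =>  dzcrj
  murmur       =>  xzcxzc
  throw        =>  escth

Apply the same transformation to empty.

jxaej

Two shifts are in play — +5 for a/e/i/o/u, +11 for every other letter.
Applying it to empty: e(vowel)+5=j, m(cons)+11=x, p(cons)+11=a, t(cons)+11=e, y(cons)+11=j.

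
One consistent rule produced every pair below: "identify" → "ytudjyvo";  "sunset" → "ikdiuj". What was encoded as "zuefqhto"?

jeopardy

It's a constant shift of +16 (ROT16).
Reversing it on zuefqhto: z−16=j, u−16=e, e−16=o, f−16=p, q−16=a, h−16=r, t−16=d, o−16=y.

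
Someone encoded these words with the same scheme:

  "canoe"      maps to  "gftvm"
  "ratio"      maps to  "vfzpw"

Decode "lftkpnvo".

In canoe: c→g is +4, a→f is +5, n→t is +6, o→v is +7 — the shift increases by 1 each position. Letter i (0-indexed) is shifted by i+4, so successive shifts are 4, 5, 6, ….
Decoding lftkpnvo: l−4=h, f−5=a, t−6=n, k−7=d, p−8=h, n−9=e, v−10=l, o−11=d.

handheld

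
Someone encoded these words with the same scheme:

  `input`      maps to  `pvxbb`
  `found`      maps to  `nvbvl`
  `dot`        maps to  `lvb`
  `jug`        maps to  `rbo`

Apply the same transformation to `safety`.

The shift depends on letter class: consonant n→v is +8, but vowel i→p is +7. Two shifts are in play — +7 for a/e/i/o/u, +8 for every other letter.
On safety: s(cons)+8=a, a(vowel)+7=h, f(cons)+8=n, e(vowel)+7=l, t(cons)+8=b, y(cons)+8=g.

ahnlbg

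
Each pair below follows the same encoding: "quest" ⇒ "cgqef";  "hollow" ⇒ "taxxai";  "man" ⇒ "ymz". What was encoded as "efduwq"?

strike

Compare letters: q→c is +12, u→g is +12, e→q is +12 — a constant shift. It's a constant shift of +12 (ROT12).
Undoing it on efduwq: e−12=s, f−12=t, d−12=r, u−12=i, w−12=k, q−12=e.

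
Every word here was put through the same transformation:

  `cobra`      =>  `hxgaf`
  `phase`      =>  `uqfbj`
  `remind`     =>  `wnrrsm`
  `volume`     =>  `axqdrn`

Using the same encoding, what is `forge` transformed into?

kxwpj

Shifts by position in cobra: pos 0: c→h (+5), pos 1: o→x (+9), pos 2: b→g (+5), pos 3: r→a (+9) — repeating every 2. It's a Vigenère-style cipher with numeric key [5,9]: position i shifts by key[i mod 2].
On forge: f+5=k, o+9=x, r+5=w, g+9=p, e+5=j.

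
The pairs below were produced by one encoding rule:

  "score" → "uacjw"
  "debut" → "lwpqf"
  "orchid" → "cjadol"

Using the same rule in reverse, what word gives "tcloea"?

zodiac

s(18)→u(20) and c(2)→a(0) fit y≡11x+4 (mod 26); the inverse of 11 mod 26 is 19. Treating letters as 0–25, the rule is x ↦ 11x + 4 (mod 26).
Decoding tcloea: t(19)→19·(19−4)≡25=z; c(2)→19·(2−4)≡14=o; l(11)→19·(11−4)≡3=d; o(14)→19·(14−4)≡8=i; e(4)→19·(4−4)≡0=a; a(0)→19·(0−4)≡2=c (all mod 26).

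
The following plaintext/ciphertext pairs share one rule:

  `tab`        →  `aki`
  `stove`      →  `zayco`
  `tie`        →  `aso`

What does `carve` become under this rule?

The shift depends on letter class: consonant t→a is +7, but vowel a→k is +10. The rule splits by letter class: vowels +10, consonants +7.
On carve: c(cons)+7=j, a(vowel)+10=k, r(cons)+7=y, v(cons)+7=c, e(vowel)+10=o.

jkyco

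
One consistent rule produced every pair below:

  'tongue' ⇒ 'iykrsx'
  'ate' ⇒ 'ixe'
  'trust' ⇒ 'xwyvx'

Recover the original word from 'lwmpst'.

polish

The output letters match the input read backwards, each shifted +4: tongue reversed is eugnot. Two steps: reverse the string, then apply a Caesar shift of +4.
Reversing it on lwmpst: shift back: l−4=h, w−4=s, m−4=i, p−4=l, s−4=o, t−4=p → hsilop; then reverse → polish.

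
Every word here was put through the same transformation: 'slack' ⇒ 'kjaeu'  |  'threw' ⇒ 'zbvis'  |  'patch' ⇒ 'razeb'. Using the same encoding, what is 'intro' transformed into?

s(18)→k(10) and l(11)→j(9) fit y≡15x+0 (mod 26); the inverse of 15 mod 26 is 7. Each letter's alphabet position (a=0..z=25) is mapped through 15·x+0 mod 26 — an affine cipher.
For intro: i(8)→15·8+0≡16=q; n(13)→15·13+0≡13=n; t(19)→15·19+0≡25=z; r(17)→15·17+0≡21=v; o(14)→15·14+0≡2=c (all mod 26).

qnzvc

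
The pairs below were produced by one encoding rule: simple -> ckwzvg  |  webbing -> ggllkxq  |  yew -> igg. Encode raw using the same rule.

bcg

The shift depends on letter class: consonant s→c is +10, but vowel i→k is +2. Two shifts are in play — +2 for a/e/i/o/u, +10 for every other letter.
On raw: r(cons)+10=b, a(vowel)+2=c, w(cons)+10=g.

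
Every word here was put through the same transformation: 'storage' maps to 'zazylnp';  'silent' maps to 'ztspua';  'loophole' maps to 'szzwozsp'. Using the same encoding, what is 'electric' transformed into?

pspjaytj

The shift depends on letter class: consonant s→z is +7, but vowel o→z is +11. Vowels shift forward by 11 and consonants shift forward by 7.
On electric: e(vowel)+11=p, l(cons)+7=s, e(vowel)+11=p, c(cons)+7=j, t(cons)+7=a, r(cons)+7=y, i(vowel)+11=t, c(cons)+7=j.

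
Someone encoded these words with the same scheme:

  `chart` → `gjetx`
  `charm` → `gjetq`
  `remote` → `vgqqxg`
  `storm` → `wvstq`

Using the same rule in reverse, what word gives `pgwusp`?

It's a Vigenère-style cipher with numeric key [4,2]: position i shifts by key[i mod 2].
Reversing it on pgwusp: p−4=l, g−2=e, w−4=s, u−2=s, s−4=o, p−2=n.

lesson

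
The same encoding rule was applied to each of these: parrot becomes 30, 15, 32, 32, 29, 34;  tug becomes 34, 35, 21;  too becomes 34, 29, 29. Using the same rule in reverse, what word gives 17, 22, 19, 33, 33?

p is letter #16 and maps to 30: an offset of 14. The number is (letter's place in the alphabet, a=1) + 14.
Undoing it on 17, 22, 19, 33, 33: 17→(17−14)÷1=3=c, 22→(22−14)÷1=8=h, 19→(19−14)÷1=5=e, 33→(33−14)÷1=19=s, 33→(33−14)÷1=19=s.

chess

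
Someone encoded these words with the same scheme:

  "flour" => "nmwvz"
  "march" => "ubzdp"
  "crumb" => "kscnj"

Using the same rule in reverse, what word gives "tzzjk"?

The shifts repeat in a cycle of length 2: positions 0,1,… shift by +8, +1, then the pattern repeats.
Undoing it on tzzjk: t−8=l, z−1=y, z−8=r, j−1=i, k−8=c.

lyric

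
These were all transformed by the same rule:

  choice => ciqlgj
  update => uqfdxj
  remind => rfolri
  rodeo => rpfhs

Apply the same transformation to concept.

In choice: c→c is +0, h→i is +1, o→q is +2, i→l is +3 — the shift increases by 1 each position. Letter i (0-indexed) is shifted by i+0, so successive shifts are 0, 1, 2, ….
On concept: c+0=c, o+1=p, n+2=p, c+3=f, e+4=i, p+5=u, t+6=z.

cppfiuz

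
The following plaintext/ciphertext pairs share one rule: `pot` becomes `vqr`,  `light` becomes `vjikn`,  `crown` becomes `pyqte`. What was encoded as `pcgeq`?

ocean

The output letters match the input read backwards, each shifted +2: pot reversed is top. Two steps: reverse the string, then apply a Caesar shift of +2.
Reversing it on pcgeq: shift back: p−2=n, c−2=a, g−2=e, e−2=c, q−2=o → naeco; then reverse → ocean.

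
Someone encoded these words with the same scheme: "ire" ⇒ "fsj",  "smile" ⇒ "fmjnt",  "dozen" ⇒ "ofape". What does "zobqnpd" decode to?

The output letters match the input read backwards, each shifted +1: ire reversed is eri. The word is reversed, then every letter is shifted forward by 1.
Decoding zobqnpd: shift back: z−1=y, o−1=n, b−1=a, q−1=p, n−1=m, p−1=o, d−1=c → ynapmoc; then reverse → company.

company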